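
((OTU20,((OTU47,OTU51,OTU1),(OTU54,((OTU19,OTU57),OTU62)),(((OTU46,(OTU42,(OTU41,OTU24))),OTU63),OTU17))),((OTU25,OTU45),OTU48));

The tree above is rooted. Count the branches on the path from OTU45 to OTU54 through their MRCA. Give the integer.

The MRCA of OTU45 and OTU54 is the root of the tree.
From OTU45 up to that node: 3 branches. From OTU54 up to the same node: 4 branches. Total: 3 + 4 = 7.

7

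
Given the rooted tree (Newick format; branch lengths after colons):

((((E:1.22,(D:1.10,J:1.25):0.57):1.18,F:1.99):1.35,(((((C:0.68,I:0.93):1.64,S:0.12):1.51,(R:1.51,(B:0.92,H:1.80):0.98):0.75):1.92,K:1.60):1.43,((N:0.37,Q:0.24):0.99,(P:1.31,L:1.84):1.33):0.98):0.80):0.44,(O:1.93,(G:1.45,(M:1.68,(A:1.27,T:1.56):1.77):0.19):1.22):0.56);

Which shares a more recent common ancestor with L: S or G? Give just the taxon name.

S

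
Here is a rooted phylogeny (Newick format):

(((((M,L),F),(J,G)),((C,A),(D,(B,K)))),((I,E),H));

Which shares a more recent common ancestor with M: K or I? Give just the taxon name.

K

The MRCA of M and K subtends ((((M,L),F),(J,G)),((C,A),(D,(B,K)))) (10 taxa).
The MRCA of M and I is the root, subtending the entire tree (13 taxa).
The first is nested inside the second, so M shares a more recent common ancestor with K.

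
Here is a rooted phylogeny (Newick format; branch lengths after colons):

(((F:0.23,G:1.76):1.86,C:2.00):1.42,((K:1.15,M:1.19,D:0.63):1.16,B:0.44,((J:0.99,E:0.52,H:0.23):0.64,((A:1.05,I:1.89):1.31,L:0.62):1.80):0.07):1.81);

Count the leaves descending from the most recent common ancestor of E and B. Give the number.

The MRCA of E and B is the node subtending ((K,M,D),B,((J,E,H),((A,I),L))).
That clade contains 10 terminal taxa: A, B, D, E, H, I, J, K, L, M.

10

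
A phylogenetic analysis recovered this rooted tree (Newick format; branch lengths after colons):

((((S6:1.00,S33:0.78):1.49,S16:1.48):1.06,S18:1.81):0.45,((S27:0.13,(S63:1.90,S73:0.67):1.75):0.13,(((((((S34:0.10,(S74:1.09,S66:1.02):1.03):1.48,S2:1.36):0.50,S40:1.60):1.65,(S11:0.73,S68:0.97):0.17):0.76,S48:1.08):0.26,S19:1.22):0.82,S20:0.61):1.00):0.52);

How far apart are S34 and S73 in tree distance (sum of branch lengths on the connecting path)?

The path runs S34 → … → MRCA → … → S73; the MRCA is the node subtending ((S27,(S63,S73)),(((((((S34,(S74,S66)),S2),S40),(S11,S68)),S48),S19),S20)).
Branch lengths along that path: 0.10 + 1.48 + 0.50 + 1.65 + 0.76 + 0.26 + 0.82 + 1.00 + 0.13 + 1.75 + 0.67 = 9.12.

9.12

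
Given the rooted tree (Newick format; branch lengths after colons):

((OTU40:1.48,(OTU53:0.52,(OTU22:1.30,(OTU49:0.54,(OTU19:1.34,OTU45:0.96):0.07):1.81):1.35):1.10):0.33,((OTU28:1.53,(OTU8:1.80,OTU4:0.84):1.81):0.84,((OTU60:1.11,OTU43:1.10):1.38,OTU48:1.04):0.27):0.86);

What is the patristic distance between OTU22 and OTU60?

The path runs OTU22 → … → MRCA → … → OTU60; the MRCA is the root of the tree.
Branch lengths along that path: 1.30 + 1.35 + 1.10 + 0.33 + 0.86 + 0.27 + 1.38 + 1.11 = 7.70.

7.70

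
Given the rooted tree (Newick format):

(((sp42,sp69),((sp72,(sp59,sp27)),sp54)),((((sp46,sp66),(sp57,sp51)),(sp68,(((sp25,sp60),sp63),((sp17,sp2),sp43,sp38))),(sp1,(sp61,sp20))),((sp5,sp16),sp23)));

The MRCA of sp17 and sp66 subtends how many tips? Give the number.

The MRCA of sp17 and sp66 is the node subtending (((sp46,sp66),(sp57,sp51)),(sp68,(((sp25,sp60),sp63),((sp17,sp2),sp43,sp38))),(sp1,(sp61,sp20))).
That clade contains 15 terminal taxa: sp1, sp17, sp2, sp20, sp25, sp38, sp43, sp46, sp51, sp57, sp60, sp61, sp63, sp66, sp68.

15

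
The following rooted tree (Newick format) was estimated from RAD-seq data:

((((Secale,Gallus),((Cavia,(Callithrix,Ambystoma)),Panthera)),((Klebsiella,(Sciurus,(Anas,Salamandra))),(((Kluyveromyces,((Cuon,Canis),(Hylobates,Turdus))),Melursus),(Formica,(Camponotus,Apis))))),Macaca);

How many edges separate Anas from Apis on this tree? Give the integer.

The MRCA of Anas and Apis is the node subtending ((Klebsiella,(Sciurus,(Anas,Salamandra))),(((Kluyveromyces,((Cuon,Canis),(Hylobates,Turdus))),Melursus),(Formica,(Camponotus,Apis)))).
From Anas up to that node: 4 branches. From Apis up to the same node: 4 branches. Total: 4 + 4 = 8.

8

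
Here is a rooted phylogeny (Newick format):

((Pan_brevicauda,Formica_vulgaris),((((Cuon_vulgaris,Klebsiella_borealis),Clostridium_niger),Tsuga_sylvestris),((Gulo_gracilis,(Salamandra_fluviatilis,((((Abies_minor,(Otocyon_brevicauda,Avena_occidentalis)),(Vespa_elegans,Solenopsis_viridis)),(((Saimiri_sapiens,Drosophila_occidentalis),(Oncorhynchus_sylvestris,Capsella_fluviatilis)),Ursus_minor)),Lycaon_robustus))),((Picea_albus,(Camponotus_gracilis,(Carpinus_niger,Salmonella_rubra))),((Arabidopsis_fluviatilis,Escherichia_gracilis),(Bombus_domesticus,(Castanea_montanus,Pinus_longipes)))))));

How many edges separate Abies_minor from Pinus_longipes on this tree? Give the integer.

The MRCA of Abies_minor and Pinus_longipes is the node subtending ((Gulo_gracilis,(Salamandra_fluviatilis,((((Abies_minor,(Otocyon_brevicauda,Avena_occidentalis)),(Vespa_elegans,Solenopsis_viridis)),(((Saimiri_sapiens,Drosophila_occidentalis),(Oncorhynchus_sylvestris,Capsella_fluviatilis)),Ursus_minor)),Lycaon_robustus))),((Picea_albus,(Camponotus_gracilis,(Carpinus_niger,Salmonella_rubra))),((Arabidopsis_fluviatilis,Escherichia_gracilis),(Bombus_domesticus,(Castanea_montanus,Pinus_longipes))))).
From Abies_minor up to that node: 7 branches. From Pinus_longipes up to the same node: 5 branches. Total: 7 + 5 = 12.

12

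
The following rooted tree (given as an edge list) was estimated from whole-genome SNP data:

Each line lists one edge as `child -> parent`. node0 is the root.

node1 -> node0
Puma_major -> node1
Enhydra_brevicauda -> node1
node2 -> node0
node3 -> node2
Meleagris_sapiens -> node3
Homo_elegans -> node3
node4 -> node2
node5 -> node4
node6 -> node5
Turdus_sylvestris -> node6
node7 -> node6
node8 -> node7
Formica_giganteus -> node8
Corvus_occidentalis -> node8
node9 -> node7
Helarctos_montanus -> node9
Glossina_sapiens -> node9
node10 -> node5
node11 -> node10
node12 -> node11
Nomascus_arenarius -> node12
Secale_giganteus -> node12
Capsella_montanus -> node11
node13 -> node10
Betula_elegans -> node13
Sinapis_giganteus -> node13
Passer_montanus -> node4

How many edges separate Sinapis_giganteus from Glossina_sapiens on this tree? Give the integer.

7

The MRCA of Sinapis_giganteus and Glossina_sapiens is the node subtending ((Turdus_sylvestris,((Formica_giganteus,Corvus_occidentalis),(Helarctos_montanus,Glossina_sapiens))),(((Nomascus_arenarius,Secale_giganteus),Capsella_montanus),(Betula_elegans,Sinapis_giganteus))).
From Sinapis_giganteus up to that node: 3 branches. From Glossina_sapiens up to the same node: 4 branches. Total: 3 + 4 = 7.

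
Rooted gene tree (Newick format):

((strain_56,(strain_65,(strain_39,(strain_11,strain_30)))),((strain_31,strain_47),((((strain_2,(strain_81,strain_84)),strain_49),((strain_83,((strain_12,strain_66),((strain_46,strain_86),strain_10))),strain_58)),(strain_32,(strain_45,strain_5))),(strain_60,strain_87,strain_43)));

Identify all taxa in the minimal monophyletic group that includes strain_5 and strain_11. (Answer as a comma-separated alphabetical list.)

strain_10, strain_11, strain_12, strain_2, strain_30, strain_31, strain_32, strain_39, strain_43, strain_45, strain_46, strain_47, strain_49, strain_5, strain_56, strain_58, strain_60, strain_65, strain_66, strain_81, strain_83, strain_84, strain_86, strain_87

Tracing strain_5: it sits inside (strain_45,strain_5).
Tracing strain_11: it sits inside (strain_11,strain_30).
The smallest clade enclosing both is the whole tree (their MRCA is the root), so the answer is all 24 tips in alphabetical order.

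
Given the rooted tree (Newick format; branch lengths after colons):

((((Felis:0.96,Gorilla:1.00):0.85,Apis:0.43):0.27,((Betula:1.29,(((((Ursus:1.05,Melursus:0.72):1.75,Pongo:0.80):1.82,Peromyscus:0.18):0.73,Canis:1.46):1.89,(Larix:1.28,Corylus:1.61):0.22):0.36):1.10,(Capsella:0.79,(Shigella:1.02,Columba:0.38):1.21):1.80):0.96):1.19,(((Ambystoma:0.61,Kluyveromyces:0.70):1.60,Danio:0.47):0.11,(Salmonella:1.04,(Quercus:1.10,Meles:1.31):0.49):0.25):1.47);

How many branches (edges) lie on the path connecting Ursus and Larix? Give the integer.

The MRCA of Ursus and Larix is the node subtending (((((Ursus,Melursus),Pongo),Peromyscus),Canis),(Larix,Corylus)).
From Ursus up to that node: 5 branches. From Larix up to the same node: 2 branches. Total: 5 + 2 = 7.

7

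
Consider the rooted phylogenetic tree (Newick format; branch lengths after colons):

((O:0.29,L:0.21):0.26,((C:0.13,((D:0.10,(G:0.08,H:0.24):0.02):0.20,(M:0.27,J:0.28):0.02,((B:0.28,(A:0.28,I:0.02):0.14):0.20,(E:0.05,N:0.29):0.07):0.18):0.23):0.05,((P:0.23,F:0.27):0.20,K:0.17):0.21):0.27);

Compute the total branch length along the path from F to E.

1.26

The path runs F → … → MRCA → … → E; the MRCA is the node subtending ((C,((D,(G,H)),(M,J),((B,(A,I)),(E,N)))),((P,F),K)).
Branch lengths along that path: 0.27 + 0.20 + 0.21 + 0.05 + 0.23 + 0.18 + 0.07 + 0.05 = 1.26.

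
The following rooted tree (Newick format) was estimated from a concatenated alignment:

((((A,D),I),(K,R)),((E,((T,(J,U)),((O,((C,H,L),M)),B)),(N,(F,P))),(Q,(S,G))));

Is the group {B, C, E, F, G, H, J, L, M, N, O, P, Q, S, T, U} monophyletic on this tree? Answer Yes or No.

Yes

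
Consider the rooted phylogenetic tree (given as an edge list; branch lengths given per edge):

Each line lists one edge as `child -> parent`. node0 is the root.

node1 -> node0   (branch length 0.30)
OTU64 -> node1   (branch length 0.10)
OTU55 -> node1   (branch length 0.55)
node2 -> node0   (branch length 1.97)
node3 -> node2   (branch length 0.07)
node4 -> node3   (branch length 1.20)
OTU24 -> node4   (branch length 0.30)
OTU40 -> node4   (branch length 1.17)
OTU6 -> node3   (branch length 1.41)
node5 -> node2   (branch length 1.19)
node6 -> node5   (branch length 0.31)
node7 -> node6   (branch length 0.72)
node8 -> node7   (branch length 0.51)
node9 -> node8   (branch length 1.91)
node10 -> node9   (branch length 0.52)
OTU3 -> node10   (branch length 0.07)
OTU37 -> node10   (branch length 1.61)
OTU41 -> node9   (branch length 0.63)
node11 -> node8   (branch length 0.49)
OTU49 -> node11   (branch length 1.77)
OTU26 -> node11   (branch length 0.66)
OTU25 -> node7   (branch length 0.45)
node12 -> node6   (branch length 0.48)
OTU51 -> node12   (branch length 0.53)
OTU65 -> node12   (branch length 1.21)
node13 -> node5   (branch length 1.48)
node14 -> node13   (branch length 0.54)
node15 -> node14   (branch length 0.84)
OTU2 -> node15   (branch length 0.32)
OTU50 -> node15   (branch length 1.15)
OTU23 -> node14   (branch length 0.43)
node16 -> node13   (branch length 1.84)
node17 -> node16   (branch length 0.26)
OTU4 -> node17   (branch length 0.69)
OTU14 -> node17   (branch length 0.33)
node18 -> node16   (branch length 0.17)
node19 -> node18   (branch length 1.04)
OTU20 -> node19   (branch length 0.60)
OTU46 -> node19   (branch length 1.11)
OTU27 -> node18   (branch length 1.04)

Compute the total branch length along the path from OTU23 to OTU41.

The path runs OTU23 → … → MRCA → … → OTU41; the MRCA is the node subtending ((((((OTU3,OTU37),OTU41),(OTU49,OTU26)),OTU25),(OTU51,OTU65)),(((OTU2,OTU50),OTU23),((OTU4,OTU14),((OTU20,OTU46),OTU27)))).
Branch lengths along that path: 0.43 + 0.54 + 1.48 + 0.31 + 0.72 + 0.51 + 1.91 + 0.63 = 6.53.

6.53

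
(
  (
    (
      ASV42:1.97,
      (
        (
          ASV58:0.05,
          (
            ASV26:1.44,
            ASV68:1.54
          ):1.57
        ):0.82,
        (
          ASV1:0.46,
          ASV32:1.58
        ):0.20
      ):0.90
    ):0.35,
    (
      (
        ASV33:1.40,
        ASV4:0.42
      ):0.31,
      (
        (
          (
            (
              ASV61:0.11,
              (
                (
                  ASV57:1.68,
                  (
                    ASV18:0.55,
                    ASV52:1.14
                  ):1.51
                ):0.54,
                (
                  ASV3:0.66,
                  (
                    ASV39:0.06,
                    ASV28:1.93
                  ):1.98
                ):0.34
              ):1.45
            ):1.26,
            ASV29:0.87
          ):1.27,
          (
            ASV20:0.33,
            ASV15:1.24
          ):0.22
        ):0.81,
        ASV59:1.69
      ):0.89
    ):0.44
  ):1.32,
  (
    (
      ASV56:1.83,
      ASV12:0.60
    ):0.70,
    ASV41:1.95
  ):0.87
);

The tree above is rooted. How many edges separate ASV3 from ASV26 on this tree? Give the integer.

The MRCA of ASV3 and ASV26 is the node subtending ((ASV42,((ASV58,(ASV26,ASV68)),(ASV1,ASV32))),((ASV33,ASV4),((((ASV61,((ASV57,(ASV18,ASV52)),(ASV3,(ASV39,ASV28)))),ASV29),(ASV20,ASV15)),ASV59))).
From ASV3 up to that node: 8 branches. From ASV26 up to the same node: 5 branches. Total: 8 + 5 = 13.

13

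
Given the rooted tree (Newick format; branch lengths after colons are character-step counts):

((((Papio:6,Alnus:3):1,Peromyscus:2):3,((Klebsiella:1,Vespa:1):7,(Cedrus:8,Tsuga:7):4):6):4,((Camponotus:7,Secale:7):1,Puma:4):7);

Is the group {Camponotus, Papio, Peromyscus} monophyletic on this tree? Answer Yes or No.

No

The MRCA of the listed taxa is the root, so the smallest clade containing them is the whole tree.
That clade also contains Alnus, Cedrus, Klebsiella, Puma, Secale, Tsuga, Vespa, which are not in the proposed group, so the group is not monophyletic.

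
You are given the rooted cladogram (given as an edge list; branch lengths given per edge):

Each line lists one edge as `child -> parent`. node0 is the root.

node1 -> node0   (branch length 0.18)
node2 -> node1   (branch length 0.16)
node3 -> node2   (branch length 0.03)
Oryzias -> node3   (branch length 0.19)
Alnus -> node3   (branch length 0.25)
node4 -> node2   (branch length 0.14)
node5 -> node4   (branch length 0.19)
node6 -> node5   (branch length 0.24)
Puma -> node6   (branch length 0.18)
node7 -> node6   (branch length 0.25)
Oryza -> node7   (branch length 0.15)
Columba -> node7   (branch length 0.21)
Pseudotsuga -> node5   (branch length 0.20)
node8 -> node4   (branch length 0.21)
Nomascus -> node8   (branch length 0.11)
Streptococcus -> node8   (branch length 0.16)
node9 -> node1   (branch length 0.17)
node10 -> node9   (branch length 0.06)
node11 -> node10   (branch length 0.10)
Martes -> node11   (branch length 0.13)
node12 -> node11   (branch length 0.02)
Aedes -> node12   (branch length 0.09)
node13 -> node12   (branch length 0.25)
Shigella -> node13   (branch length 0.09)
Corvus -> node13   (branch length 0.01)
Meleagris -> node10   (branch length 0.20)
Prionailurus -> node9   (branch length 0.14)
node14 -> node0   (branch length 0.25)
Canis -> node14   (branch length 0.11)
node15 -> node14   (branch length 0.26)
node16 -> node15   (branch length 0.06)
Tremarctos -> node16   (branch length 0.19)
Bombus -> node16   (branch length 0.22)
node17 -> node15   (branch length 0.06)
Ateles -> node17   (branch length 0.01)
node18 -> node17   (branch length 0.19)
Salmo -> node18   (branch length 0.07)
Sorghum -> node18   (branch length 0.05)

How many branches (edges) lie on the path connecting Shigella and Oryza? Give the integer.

The MRCA of Shigella and Oryza is the node subtending (((Oryzias,Alnus),(((Puma,(Oryza,Columba)),Pseudotsuga),(Nomascus,Streptococcus))),(((Martes,(Aedes,(Shigella,Corvus))),Meleagris),Prionailurus)).
From Shigella up to that node: 6 branches. From Oryza up to the same node: 6 branches. Total: 6 + 6 = 12.

12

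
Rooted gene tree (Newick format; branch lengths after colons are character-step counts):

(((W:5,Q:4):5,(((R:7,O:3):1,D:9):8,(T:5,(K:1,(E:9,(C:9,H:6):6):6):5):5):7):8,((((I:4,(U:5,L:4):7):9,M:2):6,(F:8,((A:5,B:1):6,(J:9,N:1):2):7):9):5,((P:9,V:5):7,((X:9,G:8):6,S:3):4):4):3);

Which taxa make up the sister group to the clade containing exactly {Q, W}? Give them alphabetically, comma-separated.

C, D, E, H, K, O, R, T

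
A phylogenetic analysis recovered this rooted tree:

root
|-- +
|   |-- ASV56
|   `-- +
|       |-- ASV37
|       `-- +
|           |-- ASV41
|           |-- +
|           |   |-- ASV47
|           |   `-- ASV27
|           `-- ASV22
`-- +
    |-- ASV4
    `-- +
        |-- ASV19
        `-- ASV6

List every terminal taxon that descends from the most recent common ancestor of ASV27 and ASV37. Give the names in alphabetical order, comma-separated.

Tracing ASV27: it sits inside (ASV47,ASV27).
Tracing ASV37: it sits inside (ASV37,(ASV41,(ASV47,ASV27),ASV22)).
The smallest clade enclosing both is (ASV37,(ASV41,(ASV47,ASV27),ASV22)); the answer is its 5 terminal taxa in alphabetical order.

ASV22, ASV27, ASV37, ASV41, ASV47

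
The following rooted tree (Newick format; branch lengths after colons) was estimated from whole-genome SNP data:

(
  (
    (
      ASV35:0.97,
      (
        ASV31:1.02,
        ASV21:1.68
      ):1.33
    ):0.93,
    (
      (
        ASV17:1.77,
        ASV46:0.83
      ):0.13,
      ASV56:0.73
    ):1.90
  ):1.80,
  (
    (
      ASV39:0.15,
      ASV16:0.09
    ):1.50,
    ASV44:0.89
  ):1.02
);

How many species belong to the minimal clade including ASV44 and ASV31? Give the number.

The MRCA of ASV44 and ASV31 is the root, so the clade is the entire tree.
That clade contains 9 terminal taxa: ASV16, ASV17, ASV21, ASV31, ASV35, ASV39, ASV44, ASV46, ASV56.

9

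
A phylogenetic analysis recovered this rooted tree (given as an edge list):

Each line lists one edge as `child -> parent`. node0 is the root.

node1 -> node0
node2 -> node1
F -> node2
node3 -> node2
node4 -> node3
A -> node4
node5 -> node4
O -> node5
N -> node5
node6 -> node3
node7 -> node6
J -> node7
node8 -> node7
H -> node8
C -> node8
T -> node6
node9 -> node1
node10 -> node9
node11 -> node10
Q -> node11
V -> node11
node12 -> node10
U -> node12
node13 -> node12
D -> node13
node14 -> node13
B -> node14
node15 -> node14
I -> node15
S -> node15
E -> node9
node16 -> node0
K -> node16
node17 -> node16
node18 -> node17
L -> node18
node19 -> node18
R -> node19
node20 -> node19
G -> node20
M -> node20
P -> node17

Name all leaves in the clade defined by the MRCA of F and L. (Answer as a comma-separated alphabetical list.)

A, B, C, D, E, F, G, H, I, J, K, L, M, N, O, P, Q, R, S, T, U, V

Tracing F: it sits inside (F,((A,(O,N)),((J,(H,C)),T))).
Tracing L: it sits inside (L,(R,(G,M))).
The smallest clade enclosing both is the whole tree (their MRCA is the root), so the answer is all 22 tips in alphabetical order.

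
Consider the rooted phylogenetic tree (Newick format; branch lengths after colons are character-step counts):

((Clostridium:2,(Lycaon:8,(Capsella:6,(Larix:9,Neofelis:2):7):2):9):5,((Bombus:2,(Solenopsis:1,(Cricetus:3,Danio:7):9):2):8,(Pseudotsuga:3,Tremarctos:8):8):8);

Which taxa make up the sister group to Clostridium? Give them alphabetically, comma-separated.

Capsella, Larix, Lycaon, Neofelis

Clostridium attaches to the tree at the node subtending (Clostridium,(Lycaon,(Capsella,(Larix,Neofelis)))).
The other lineage descending from that same node — the sister group — is (Lycaon,(Capsella,(Larix,Neofelis))); its 4 tips in alphabetical order are the answer.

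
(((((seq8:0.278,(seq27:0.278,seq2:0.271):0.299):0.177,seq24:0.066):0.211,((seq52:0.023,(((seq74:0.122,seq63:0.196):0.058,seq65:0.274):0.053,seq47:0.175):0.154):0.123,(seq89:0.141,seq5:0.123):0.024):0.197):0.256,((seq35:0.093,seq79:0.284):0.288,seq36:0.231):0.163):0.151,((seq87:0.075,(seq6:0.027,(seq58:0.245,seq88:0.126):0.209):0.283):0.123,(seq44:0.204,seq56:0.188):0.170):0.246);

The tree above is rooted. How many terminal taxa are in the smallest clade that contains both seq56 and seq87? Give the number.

The MRCA of seq56 and seq87 is the node subtending ((seq87,(seq6,(seq58,seq88))),(seq44,seq56)).
That clade contains 6 terminal taxa: seq44, seq56, seq58, seq6, seq87, seq88.

6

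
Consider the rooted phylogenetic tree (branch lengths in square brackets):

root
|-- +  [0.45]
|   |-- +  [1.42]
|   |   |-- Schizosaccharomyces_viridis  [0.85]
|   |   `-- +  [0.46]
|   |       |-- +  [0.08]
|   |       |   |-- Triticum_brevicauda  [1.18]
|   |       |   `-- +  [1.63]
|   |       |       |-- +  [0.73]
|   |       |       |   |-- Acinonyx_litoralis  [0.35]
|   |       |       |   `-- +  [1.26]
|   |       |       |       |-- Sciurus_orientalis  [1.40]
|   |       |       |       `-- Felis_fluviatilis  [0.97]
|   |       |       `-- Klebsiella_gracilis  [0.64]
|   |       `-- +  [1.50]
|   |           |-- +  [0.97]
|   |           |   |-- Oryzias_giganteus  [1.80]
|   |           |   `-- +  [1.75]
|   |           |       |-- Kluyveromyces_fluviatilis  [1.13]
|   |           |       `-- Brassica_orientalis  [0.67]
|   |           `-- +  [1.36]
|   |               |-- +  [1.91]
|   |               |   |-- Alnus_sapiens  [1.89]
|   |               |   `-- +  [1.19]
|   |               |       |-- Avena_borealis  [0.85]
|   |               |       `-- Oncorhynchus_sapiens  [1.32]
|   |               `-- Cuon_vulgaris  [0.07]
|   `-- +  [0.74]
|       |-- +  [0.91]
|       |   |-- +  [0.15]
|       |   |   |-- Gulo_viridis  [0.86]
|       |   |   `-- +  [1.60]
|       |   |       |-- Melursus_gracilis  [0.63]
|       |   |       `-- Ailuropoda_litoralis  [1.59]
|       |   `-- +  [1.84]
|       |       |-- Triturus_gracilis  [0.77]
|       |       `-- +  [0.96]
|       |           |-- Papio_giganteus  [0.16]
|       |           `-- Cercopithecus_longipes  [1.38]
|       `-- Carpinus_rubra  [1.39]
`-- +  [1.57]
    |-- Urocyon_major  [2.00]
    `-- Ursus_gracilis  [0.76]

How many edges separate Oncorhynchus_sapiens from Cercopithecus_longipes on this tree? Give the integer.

12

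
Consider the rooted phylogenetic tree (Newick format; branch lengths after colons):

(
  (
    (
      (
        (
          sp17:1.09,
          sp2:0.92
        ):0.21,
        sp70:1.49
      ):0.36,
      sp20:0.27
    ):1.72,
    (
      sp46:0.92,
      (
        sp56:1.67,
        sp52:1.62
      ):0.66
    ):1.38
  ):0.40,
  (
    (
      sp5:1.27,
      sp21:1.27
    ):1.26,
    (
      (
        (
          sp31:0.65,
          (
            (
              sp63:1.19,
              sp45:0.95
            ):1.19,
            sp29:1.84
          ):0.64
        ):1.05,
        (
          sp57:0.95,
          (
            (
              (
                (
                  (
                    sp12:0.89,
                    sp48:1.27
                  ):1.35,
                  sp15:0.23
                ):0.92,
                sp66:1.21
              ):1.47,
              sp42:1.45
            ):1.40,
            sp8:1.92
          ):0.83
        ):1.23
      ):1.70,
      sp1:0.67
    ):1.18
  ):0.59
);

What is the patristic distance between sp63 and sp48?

12.54

The path runs sp63 → … → MRCA → … → sp48; the MRCA is the node subtending ((sp31,((sp63,sp45),sp29)),(sp57,(((((sp12,sp48),sp15),sp66),sp42),sp8))).
Branch lengths along that path: 1.19 + 1.19 + 0.64 + 1.05 + 1.23 + 0.83 + 1.40 + 1.47 + 0.92 + 1.35 + 1.27 = 12.54.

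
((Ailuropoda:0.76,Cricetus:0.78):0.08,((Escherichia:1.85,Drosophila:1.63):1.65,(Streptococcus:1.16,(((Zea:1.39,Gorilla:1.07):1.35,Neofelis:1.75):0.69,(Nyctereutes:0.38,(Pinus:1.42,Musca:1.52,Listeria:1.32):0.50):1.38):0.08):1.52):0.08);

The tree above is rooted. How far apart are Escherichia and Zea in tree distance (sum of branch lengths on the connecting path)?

The path runs Escherichia → … → MRCA → … → Zea; the MRCA is the node subtending ((Escherichia,Drosophila),(Streptococcus,(((Zea,Gorilla),Neofelis),(Nyctereutes,(Pinus,Musca,Listeria))))).
Branch lengths along that path: 1.85 + 1.65 + 1.52 + 0.08 + 0.69 + 1.35 + 1.39 = 8.53.

8.53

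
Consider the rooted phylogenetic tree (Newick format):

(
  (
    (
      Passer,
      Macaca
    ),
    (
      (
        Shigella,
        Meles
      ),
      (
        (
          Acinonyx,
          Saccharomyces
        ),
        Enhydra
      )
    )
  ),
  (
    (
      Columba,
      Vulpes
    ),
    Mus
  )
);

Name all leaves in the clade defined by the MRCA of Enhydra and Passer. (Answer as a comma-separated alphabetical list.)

Acinonyx, Enhydra, Macaca, Meles, Passer, Saccharomyces, Shigella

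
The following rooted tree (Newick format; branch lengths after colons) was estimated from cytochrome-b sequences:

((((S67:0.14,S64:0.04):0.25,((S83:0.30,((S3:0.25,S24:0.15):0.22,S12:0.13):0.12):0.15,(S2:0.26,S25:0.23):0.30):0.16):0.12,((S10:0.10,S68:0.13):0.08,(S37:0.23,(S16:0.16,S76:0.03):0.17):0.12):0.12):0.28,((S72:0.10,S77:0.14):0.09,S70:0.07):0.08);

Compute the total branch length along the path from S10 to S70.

0.73

The path runs S10 → … → MRCA → … → S70; the MRCA is the root of the tree.
Branch lengths along that path: 0.10 + 0.08 + 0.12 + 0.28 + 0.08 + 0.07 = 0.73.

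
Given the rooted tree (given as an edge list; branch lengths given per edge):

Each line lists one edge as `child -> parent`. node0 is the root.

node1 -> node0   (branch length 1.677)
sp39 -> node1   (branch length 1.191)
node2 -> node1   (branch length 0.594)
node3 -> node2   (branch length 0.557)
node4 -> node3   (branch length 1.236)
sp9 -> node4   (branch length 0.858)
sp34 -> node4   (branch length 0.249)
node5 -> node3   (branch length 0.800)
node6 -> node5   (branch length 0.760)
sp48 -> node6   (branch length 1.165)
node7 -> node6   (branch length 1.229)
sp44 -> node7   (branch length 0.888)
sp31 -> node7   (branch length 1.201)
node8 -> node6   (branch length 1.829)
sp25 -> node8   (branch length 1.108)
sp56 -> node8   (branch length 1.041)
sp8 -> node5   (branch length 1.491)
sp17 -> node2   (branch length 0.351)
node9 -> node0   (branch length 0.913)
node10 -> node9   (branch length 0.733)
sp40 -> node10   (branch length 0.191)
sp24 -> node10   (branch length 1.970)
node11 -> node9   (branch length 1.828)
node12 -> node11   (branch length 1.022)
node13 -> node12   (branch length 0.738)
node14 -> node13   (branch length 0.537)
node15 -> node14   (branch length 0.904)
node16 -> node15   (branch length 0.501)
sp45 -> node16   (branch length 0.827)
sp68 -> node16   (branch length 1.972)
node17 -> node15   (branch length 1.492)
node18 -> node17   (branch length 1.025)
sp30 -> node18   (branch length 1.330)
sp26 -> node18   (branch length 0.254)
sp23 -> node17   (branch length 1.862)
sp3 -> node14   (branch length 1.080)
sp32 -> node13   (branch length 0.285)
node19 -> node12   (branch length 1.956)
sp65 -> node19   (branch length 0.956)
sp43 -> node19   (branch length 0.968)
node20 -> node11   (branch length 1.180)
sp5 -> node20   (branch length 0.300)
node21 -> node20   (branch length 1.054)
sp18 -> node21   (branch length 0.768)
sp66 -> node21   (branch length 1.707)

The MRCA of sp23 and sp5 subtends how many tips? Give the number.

12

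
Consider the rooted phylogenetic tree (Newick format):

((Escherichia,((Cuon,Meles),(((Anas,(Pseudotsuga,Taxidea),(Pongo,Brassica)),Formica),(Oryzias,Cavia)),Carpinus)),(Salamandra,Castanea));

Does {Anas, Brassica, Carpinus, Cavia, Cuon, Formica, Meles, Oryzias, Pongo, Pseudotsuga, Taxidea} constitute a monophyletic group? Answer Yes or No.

Yes

The most recent common ancestor of these taxa subtends ((Cuon,Meles),(((Anas,(Pseudotsuga,Taxidea),(Pongo,Brassica)),Formica),(Oryzias,Cavia)),Carpinus).
That clade has exactly 11 tips — every listed taxon and nothing else — so the group is monophyletic.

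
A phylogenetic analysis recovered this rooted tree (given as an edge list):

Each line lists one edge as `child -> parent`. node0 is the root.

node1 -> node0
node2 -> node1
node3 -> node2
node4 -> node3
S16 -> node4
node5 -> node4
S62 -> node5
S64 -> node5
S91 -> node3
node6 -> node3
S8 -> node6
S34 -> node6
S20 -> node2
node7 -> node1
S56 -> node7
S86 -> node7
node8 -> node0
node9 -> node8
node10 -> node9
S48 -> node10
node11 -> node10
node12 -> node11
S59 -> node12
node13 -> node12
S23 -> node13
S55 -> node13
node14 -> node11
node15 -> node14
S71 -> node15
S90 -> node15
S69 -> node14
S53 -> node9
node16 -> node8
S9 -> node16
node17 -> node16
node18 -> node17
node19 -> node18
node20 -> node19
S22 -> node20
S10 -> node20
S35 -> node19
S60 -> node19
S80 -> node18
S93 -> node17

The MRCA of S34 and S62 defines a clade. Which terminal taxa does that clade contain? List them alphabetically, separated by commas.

S16, S34, S62, S64, S8, S91

Tracing S34: it sits inside (S8,S34).
Tracing S62: it sits inside (S62,S64).
The smallest clade enclosing both is ((S16,(S62,S64)),S91,(S8,S34)); the answer is its 6 terminal taxa in alphabetical order.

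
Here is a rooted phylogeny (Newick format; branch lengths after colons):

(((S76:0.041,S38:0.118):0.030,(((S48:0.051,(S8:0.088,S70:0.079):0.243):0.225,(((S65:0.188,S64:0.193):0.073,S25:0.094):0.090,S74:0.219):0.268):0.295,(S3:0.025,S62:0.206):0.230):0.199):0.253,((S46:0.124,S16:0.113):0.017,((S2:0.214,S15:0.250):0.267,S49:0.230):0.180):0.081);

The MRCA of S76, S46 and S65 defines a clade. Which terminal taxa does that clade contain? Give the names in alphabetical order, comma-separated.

S15, S16, S2, S25, S3, S38, S46, S48, S49, S62, S64, S65, S70, S74, S76, S8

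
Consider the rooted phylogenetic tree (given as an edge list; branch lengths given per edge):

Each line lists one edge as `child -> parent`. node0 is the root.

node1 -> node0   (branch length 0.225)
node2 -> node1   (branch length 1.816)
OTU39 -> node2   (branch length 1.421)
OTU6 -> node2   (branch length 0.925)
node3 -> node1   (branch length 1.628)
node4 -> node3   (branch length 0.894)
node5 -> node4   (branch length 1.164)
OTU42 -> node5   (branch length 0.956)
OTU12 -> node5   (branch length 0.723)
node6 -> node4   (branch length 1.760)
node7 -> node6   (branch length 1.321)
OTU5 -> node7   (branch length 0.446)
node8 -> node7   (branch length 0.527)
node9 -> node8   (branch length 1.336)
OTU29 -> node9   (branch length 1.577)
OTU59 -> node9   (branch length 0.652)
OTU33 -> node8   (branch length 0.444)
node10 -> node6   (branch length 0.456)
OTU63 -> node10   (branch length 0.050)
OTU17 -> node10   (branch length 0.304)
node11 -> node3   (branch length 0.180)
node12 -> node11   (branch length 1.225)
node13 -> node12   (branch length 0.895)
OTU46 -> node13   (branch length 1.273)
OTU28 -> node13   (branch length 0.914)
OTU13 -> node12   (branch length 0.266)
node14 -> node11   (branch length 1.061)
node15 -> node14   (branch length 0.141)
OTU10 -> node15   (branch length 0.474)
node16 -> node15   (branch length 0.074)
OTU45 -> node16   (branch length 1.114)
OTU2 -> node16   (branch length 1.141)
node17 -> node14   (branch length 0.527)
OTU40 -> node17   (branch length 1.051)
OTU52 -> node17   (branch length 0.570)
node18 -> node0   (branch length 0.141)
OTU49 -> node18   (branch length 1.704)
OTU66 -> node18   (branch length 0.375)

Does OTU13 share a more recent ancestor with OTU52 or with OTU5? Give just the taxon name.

The MRCA of OTU13 and OTU52 subtends (((OTU46,OTU28),OTU13),((OTU10,(OTU45,OTU2)),(OTU40,OTU52))) (8 taxa).
The MRCA of OTU13 and OTU5 subtends (((OTU42,OTU12),((OTU5,((OTU29,OTU59),OTU33)),(OTU63,OTU17))),(((OTU46,OTU28),OTU13),((OTU10,(OTU45,OTU2)),(OTU40,OTU52)))) (16 taxa).
The first is nested inside the second, so OTU13 shares a more recent common ancestor with OTU52.

OTU52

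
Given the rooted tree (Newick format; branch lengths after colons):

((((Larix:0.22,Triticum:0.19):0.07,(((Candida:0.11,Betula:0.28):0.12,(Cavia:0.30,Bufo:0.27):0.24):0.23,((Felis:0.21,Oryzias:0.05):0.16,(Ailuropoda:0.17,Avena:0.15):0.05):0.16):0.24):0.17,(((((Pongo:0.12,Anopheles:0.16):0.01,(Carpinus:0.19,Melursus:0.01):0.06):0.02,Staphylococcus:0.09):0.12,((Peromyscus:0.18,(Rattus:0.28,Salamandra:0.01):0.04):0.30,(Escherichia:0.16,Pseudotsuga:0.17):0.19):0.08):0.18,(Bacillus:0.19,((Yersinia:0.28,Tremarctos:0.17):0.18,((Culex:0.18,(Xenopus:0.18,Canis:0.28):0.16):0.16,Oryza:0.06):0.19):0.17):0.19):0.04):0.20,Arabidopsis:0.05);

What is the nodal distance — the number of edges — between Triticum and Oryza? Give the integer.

8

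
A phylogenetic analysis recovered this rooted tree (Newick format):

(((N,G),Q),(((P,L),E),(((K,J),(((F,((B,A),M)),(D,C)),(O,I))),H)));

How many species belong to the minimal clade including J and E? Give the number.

14

The MRCA of J and E is the node subtending (((P,L),E),(((K,J),(((F,((B,A),M)),(D,C)),(O,I))),H)).
That clade contains 14 terminal taxa: A, B, C, D, E, F, H, I, J, K, L, M, O, P.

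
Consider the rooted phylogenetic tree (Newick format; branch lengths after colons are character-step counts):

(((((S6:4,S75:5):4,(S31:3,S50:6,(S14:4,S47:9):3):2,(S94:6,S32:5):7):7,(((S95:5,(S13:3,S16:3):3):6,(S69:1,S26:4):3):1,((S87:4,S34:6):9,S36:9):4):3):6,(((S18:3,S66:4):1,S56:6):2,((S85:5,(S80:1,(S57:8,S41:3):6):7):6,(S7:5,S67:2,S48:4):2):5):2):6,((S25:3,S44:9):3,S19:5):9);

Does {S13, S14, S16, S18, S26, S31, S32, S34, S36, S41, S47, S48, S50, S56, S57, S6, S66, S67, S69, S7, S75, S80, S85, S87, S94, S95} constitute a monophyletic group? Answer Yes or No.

Yes

The most recent common ancestor of these taxa subtends ((((S6,S75),(S31,S50,(S14,S47)),(S94,S32)),(((S95,(S13,S16)),(S69,S26)),((S87,S34),S36))),(((S18,S66),S56),((S85,(S80,(S57,S41))),(S7,S67,S48)))).
That clade has exactly 26 tips — every listed taxon and nothing else — so the group is monophyletic.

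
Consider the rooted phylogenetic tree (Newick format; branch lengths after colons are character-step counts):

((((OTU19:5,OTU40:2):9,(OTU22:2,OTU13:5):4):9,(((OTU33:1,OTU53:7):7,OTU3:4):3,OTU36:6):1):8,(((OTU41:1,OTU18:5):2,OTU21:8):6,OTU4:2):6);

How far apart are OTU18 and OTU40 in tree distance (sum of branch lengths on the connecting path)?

47

The path runs OTU18 → … → MRCA → … → OTU40; the MRCA is the root of the tree.
Branch lengths along that path: 5 + 2 + 6 + 6 + 8 + 9 + 9 + 2 = 47.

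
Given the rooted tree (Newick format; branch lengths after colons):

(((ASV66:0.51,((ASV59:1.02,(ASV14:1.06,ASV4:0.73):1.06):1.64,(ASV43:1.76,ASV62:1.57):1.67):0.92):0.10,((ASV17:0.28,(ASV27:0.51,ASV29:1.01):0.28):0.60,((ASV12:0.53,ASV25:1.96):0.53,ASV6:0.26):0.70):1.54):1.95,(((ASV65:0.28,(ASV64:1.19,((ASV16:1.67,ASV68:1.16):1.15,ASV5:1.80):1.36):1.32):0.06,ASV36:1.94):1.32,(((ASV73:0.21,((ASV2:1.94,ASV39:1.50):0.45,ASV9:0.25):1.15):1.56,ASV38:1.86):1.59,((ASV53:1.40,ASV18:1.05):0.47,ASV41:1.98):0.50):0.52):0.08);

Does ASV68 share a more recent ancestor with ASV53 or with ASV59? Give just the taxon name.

The MRCA of ASV68 and ASV53 subtends (((ASV65,(ASV64,((ASV16,ASV68),ASV5))),ASV36),(((ASV73,((ASV2,ASV39),ASV9)),ASV38),((ASV53,ASV18),ASV41))) (14 taxa).
The MRCA of ASV68 and ASV59 is the root, subtending the entire tree (26 taxa).
The first is nested inside the second, so ASV68 shares a more recent common ancestor with ASV53.

ASV53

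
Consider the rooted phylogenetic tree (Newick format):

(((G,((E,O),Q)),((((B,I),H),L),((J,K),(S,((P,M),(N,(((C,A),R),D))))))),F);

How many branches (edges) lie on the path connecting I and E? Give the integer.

9

The MRCA of I and E is the node subtending ((G,((E,O),Q)),((((B,I),H),L),((J,K),(S,((P,M),(N,(((C,A),R),D))))))).
From I up to that node: 5 branches. From E up to the same node: 4 branches. Total: 5 + 4 = 9.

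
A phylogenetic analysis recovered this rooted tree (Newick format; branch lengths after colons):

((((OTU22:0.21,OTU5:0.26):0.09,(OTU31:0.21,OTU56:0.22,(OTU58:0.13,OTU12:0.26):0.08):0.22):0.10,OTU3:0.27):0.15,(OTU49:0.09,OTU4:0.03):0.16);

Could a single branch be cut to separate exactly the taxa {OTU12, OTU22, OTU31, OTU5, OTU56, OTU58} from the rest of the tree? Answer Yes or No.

Yes

The most recent common ancestor of these taxa subtends ((OTU22,OTU5),(OTU31,OTU56,(OTU58,OTU12))).
That clade has exactly 6 tips — every listed taxon and nothing else — so the group is monophyletic.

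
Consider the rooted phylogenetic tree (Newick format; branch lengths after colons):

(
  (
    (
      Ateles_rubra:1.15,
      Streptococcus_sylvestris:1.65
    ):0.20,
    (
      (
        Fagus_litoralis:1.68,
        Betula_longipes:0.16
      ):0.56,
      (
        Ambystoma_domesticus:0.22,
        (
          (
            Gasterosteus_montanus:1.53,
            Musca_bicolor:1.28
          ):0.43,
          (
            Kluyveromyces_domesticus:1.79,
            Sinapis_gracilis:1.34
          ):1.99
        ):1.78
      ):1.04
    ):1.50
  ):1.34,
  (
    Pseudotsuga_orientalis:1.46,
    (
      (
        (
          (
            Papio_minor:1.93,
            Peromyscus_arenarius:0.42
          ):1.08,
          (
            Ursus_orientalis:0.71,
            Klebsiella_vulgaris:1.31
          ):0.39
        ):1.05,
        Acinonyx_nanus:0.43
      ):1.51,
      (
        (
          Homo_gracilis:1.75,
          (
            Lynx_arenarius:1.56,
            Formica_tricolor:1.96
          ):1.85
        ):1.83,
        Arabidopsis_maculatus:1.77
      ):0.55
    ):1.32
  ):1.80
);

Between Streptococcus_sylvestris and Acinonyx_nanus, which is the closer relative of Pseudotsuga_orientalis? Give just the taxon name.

The MRCA of Pseudotsuga_orientalis and Acinonyx_nanus subtends (Pseudotsuga_orientalis,((((Papio_minor,Peromyscus_arenarius),(Ursus_orientalis,Klebsiella_vulgaris)),Acinonyx_nanus),((Homo_gracilis,(Lynx_arenarius,Formica_tricolor)),Arabidopsis_maculatus))) (10 taxa).
The MRCA of Pseudotsuga_orientalis and Streptococcus_sylvestris is the root, subtending the entire tree (19 taxa).
The first is nested inside the second, so Pseudotsuga_orientalis shares a more recent common ancestor with Acinonyx_nanus.

Acinonyx_nanus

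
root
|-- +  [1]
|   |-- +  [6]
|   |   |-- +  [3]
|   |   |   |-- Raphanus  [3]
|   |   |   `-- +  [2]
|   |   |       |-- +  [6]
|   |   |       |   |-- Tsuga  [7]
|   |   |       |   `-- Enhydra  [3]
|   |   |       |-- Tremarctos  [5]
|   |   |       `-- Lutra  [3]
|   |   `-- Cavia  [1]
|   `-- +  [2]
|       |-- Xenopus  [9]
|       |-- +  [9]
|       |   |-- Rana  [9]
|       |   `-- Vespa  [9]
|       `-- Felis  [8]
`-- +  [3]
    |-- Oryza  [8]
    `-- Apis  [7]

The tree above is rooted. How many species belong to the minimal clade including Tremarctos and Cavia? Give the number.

6

The MRCA of Tremarctos and Cavia is the node subtending ((Raphanus,((Tsuga,Enhydra),Tremarctos,Lutra)),Cavia).
That clade contains 6 terminal taxa: Cavia, Enhydra, Lutra, Raphanus, Tremarctos, Tsuga.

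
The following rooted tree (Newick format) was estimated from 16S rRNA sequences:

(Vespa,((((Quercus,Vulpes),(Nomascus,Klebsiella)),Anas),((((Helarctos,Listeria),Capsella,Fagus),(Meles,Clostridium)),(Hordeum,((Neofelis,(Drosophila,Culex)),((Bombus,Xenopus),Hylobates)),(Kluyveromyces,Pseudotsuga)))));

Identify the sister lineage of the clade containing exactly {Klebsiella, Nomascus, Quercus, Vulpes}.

Anas

The clade containing exactly {Klebsiella, Nomascus, Quercus, Vulpes} attaches to the tree at the node subtending (((Quercus,Vulpes),(Nomascus,Klebsiella)),Anas).
The other lineage descending from that same node — the sister group — is the single tip Anas.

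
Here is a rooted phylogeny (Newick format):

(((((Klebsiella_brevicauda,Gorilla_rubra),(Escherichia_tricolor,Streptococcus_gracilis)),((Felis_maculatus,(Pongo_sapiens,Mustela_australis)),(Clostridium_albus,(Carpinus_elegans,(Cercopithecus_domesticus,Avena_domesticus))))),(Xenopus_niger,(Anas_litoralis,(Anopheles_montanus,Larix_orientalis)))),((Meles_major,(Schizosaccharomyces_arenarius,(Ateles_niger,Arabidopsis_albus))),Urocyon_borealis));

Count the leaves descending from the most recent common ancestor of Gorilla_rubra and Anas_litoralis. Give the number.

15

The MRCA of Gorilla_rubra and Anas_litoralis is the node subtending ((((Klebsiella_brevicauda,Gorilla_rubra),(Escherichia_tricolor,Streptococcus_gracilis)),((Felis_maculatus,(Pongo_sapiens,Mustela_australis)),(Clostridium_albus,(Carpinus_elegans,(Cercopithecus_domesticus,Avena_domesticus))))),(Xenopus_niger,(Anas_litoralis,(Anopheles_montanus,Larix_orientalis)))).
That clade contains 15 terminal taxa: Anas_litoralis, Anopheles_montanus, Avena_domesticus, Carpinus_elegans, Cercopithecus_domesticus, Clostridium_albus, Escherichia_tricolor, Felis_maculatus, Gorilla_rubra, Klebsiella_brevicauda, Larix_orientalis, Mustela_australis, Pongo_sapiens, Streptococcus_gracilis, Xenopus_niger.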